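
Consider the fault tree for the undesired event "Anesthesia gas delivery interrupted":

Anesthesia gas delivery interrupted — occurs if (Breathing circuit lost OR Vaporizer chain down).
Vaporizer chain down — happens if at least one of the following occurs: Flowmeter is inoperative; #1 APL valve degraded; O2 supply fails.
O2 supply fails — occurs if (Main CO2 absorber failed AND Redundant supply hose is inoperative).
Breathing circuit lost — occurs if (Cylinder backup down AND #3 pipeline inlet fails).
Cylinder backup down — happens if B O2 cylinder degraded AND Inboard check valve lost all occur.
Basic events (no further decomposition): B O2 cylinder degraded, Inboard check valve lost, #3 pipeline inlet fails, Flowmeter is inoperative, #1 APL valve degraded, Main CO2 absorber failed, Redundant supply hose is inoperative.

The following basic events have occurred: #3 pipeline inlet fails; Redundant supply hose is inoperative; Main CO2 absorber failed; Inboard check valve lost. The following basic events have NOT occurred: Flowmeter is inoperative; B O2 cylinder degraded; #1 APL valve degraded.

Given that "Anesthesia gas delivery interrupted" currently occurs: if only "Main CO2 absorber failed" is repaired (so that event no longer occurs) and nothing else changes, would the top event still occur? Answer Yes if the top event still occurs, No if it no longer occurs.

Counterfactual: set "Main CO2 absorber failed" to not occurred.
Cylinder backup down [AND]: B O2 cylinder degraded=not, Inboard check valve lost=occurs → not all inputs occur → does not occur.
Breathing circuit lost [AND]: Cylinder backup down=not, #3 pipeline inlet fails=occurs → not all inputs occur → does not occur.
O2 supply fails [AND]: Main CO2 absorber failed=not, Redundant supply hose is inoperative=occurs → not all inputs occur → does not occur.
Vaporizer chain down [OR]: Flowmeter is inoperative=not, #1 APL valve degraded=not, O2 supply fails=not → no input occurs → does not occur.
Anesthesia gas delivery interrupted [OR]: Breathing circuit lost=not, Vaporizer chain down=not → no input occurs → does not occur.

No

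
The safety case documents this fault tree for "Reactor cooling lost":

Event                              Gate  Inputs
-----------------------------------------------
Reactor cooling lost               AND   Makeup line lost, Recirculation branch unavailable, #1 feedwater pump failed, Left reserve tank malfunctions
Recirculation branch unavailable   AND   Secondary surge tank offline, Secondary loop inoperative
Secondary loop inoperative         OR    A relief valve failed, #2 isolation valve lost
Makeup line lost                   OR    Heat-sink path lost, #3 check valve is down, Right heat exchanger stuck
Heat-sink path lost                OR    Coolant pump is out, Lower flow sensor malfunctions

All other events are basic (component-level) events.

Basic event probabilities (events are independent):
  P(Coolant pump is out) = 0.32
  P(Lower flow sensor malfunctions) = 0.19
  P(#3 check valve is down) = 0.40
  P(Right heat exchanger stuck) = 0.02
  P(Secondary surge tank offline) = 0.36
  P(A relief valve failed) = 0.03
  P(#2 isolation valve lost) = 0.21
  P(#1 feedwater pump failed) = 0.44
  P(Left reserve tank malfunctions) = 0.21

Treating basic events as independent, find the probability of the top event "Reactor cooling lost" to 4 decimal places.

0.0053

P(Heat-sink path lost) [OR] = 1 − (1−0.32) × (1−0.19) = 0.449200
P(Makeup line lost) [OR] = 1 − (1−0.449200) × (1−0.40) × (1−0.02) = 0.676130
P(Secondary loop inoperative) [OR] = 1 − (1−0.03) × (1−0.21) = 0.233700
P(Recirculation branch unavailable) [AND] = 0.36 × 0.233700 = 0.084132
P(Reactor cooling lost) [AND] = 0.676130 × 0.084132 × 0.44 × 0.21 = 0.005256
Rounded to 4 decimal places: P(Reactor cooling lost) ≈ 0.0053.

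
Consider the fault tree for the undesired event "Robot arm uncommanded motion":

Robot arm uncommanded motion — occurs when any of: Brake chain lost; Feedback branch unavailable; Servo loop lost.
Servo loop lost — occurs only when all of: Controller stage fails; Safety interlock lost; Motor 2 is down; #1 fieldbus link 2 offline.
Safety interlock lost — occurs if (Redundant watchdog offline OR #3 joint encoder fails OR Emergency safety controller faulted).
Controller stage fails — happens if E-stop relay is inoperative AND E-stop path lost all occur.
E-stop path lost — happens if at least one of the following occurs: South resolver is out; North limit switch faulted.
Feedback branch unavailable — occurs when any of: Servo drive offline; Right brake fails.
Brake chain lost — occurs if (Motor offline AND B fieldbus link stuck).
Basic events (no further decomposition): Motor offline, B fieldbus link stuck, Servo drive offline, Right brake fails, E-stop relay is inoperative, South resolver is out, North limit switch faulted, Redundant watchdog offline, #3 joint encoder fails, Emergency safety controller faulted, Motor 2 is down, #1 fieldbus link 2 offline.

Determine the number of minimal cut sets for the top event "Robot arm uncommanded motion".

9

Brake chain lost [AND]: one cut set from each child combined → 1 × 1 = 1 cut set(s).
Feedback branch unavailable [OR]: union of children's cut sets → 2 cut set(s).
E-stop path lost [OR]: union of children's cut sets → 2 cut set(s).
Controller stage fails [AND]: one cut set from each child combined → 1 × 2 = 2 cut set(s).
Safety interlock lost [OR]: union of children's cut sets → 3 cut set(s).
Servo loop lost [AND]: one cut set from each child combined → 2 × 3 × 1 × 1 = 6 cut set(s).
Robot arm uncommanded motion [OR]: union of children's cut sets → 9 cut set(s).
Minimal cut sets: {B fieldbus link stuck, Motor offline}; {Servo drive offline}; {Right brake fails}; {#1 fieldbus link 2 offline, E-stop relay is inoperative, Motor 2 is down, Redundant watchdog offline, South resolver is out}; {#1 fieldbus link 2 offline, #3 joint encoder fails, E-stop relay is inoperative, Motor 2 is down, South resolver is out}; {#1 fieldbus link 2 offline, E-stop relay is inoperative, Emergency safety controller faulted, Motor 2 is down, South resolver is out}; {#1 fieldbus link 2 offline, E-stop relay is inoperative, Motor 2 is down, North limit switch faulted, Redundant watchdog offline}; {#1 fieldbus link 2 offline, #3 joint encoder fails, E-stop relay is inoperative, Motor 2 is down, North limit switch faulted}; {#1 fieldbus link 2 offline, E-stop relay is inoperative, Emergency safety controller faulted, Motor 2 is down, North limit switch faulted}.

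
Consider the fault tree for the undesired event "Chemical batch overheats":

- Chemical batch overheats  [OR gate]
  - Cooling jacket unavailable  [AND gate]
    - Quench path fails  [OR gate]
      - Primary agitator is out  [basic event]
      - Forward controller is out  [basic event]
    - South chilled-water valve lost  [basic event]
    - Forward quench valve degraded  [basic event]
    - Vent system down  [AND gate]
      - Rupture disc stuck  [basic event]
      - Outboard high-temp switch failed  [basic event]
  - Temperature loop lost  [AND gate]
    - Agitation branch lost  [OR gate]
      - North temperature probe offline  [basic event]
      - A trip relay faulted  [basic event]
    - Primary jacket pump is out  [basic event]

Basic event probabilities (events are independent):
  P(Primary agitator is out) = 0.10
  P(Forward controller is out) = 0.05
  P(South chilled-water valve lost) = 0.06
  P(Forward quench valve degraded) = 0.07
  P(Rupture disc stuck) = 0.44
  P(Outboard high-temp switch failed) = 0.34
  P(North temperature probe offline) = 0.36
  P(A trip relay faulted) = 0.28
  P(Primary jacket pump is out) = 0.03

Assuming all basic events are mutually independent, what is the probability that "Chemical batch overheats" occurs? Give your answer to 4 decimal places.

P(Quench path fails) [OR] = 1 − (1−0.10) × (1−0.05) = 0.145000
P(Vent system down) [AND] = 0.44 × 0.34 = 0.149600
P(Cooling jacket unavailable) [AND] = 0.145000 × 0.06 × 0.07 × 0.149600 = 0.000091
P(Agitation branch lost) [OR] = 1 − (1−0.36) × (1−0.28) = 0.539200
P(Temperature loop lost) [AND] = 0.539200 × 0.03 = 0.016176
P(Chemical batch overheats) [OR] = 1 − (1−0.000091) × (1−0.016176) = 0.016266
Rounded to 4 decimal places: P(Chemical batch overheats) ≈ 0.0163.

0.0163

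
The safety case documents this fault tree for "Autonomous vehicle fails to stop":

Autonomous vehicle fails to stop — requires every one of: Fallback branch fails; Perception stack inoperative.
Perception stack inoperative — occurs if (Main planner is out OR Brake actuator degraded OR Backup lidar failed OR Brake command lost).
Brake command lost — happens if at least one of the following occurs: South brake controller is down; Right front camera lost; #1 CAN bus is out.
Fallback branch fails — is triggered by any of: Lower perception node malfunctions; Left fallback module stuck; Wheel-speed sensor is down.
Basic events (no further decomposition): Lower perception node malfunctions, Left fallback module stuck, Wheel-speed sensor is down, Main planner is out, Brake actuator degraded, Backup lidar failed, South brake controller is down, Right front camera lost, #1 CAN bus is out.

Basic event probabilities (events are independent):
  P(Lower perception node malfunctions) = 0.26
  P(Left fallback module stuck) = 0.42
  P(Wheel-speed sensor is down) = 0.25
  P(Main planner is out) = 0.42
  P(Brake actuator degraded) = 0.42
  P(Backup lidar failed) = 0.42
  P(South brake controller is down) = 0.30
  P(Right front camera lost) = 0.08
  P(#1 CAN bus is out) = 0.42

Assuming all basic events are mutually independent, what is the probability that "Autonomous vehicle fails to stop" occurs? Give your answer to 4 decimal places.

0.6287

P(Fallback branch fails) [OR] = 1 − (1−0.26) × (1−0.42) × (1−0.25) = 0.678100
P(Brake command lost) [OR] = 1 − (1−0.30) × (1−0.08) × (1−0.42) = 0.626480
P(Perception stack inoperative) [OR] = 1 − (1−0.42) × (1−0.42) × (1−0.42) × (1−0.626480) = 0.927122
P(Autonomous vehicle fails to stop) [AND] = 0.678100 × 0.927122 = 0.628681
Rounded to 4 decimal places: P(Autonomous vehicle fails to stop) ≈ 0.6287.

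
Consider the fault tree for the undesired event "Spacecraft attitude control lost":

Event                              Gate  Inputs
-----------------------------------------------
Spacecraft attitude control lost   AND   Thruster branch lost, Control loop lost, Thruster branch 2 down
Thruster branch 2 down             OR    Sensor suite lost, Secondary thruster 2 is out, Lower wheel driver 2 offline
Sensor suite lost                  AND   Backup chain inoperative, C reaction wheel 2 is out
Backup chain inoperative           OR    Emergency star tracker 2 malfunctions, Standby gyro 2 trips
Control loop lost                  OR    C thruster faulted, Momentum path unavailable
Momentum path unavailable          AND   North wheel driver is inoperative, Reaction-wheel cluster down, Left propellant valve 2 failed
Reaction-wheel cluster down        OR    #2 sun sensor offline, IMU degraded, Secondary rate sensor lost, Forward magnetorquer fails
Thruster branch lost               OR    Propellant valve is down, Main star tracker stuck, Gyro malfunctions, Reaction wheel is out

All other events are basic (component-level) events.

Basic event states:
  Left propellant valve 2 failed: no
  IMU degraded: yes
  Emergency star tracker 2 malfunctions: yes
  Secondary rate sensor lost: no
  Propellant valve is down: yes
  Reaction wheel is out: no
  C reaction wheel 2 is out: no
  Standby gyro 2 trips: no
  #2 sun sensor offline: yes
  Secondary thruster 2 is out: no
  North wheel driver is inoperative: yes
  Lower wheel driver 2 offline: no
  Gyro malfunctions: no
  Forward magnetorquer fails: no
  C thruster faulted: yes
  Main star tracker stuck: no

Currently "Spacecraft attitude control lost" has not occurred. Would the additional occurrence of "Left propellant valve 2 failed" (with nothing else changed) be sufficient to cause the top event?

Counterfactual: set "Left propellant valve 2 failed" to occurred.
Thruster branch lost [OR]: Propellant valve is down=occurs, Main star tracker stuck=not, Gyro malfunctions=not, Reaction wheel is out=not → at least one input occurs → occurs.
Reaction-wheel cluster down [OR]: #2 sun sensor offline=occurs, IMU degraded=occurs, Secondary rate sensor lost=not, Forward magnetorquer fails=not → at least one input occurs → occurs.
Momentum path unavailable [AND]: North wheel driver is inoperative=occurs, Reaction-wheel cluster down=occurs, Left propellant valve 2 failed=occurs → all inputs occur → occurs.
Control loop lost [OR]: C thruster faulted=occurs, Momentum path unavailable=occurs → at least one input occurs → occurs.
Backup chain inoperative [OR]: Emergency star tracker 2 malfunctions=occurs, Standby gyro 2 trips=not → at least one input occurs → occurs.
Sensor suite lost [AND]: Backup chain inoperative=occurs, C reaction wheel 2 is out=not → not all inputs occur → does not occur.
Thruster branch 2 down [OR]: Sensor suite lost=not, Secondary thruster 2 is out=not, Lower wheel driver 2 offline=not → no input occurs → does not occur.
Spacecraft attitude control lost [AND]: Thruster branch lost=occurs, Control loop lost=occurs, Thruster branch 2 down=not → not all inputs occur → does not occur.

No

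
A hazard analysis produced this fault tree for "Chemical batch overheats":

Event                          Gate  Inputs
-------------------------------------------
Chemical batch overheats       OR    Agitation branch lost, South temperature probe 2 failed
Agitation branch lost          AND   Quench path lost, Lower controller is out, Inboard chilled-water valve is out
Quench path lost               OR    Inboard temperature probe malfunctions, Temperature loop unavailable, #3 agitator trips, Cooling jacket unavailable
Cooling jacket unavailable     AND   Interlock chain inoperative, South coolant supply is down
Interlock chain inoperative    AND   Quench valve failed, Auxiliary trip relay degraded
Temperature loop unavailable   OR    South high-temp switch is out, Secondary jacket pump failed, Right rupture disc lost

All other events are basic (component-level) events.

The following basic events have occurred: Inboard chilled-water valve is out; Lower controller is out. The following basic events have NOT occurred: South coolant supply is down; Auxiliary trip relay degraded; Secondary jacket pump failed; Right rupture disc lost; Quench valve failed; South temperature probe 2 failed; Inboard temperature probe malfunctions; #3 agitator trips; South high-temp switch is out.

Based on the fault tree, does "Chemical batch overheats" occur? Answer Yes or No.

Temperature loop unavailable [OR]: South high-temp switch is out=not, Secondary jacket pump failed=not, Right rupture disc lost=not → no input occurs → does not occur.
Interlock chain inoperative [AND]: Quench valve failed=not, Auxiliary trip relay degraded=not → not all inputs occur → does not occur.
Cooling jacket unavailable [AND]: Interlock chain inoperative=not, South coolant supply is down=not → not all inputs occur → does not occur.
Quench path lost [OR]: Inboard temperature probe malfunctions=not, Temperature loop unavailable=not, #3 agitator trips=not, Cooling jacket unavailable=not → no input occurs → does not occur.
Agitation branch lost [AND]: Quench path lost=not, Lower controller is out=occurs, Inboard chilled-water valve is out=occurs → not all inputs occur → does not occur.
Chemical batch overheats [OR]: Agitation branch lost=not, South temperature probe 2 failed=not → no input occurs → does not occur.

No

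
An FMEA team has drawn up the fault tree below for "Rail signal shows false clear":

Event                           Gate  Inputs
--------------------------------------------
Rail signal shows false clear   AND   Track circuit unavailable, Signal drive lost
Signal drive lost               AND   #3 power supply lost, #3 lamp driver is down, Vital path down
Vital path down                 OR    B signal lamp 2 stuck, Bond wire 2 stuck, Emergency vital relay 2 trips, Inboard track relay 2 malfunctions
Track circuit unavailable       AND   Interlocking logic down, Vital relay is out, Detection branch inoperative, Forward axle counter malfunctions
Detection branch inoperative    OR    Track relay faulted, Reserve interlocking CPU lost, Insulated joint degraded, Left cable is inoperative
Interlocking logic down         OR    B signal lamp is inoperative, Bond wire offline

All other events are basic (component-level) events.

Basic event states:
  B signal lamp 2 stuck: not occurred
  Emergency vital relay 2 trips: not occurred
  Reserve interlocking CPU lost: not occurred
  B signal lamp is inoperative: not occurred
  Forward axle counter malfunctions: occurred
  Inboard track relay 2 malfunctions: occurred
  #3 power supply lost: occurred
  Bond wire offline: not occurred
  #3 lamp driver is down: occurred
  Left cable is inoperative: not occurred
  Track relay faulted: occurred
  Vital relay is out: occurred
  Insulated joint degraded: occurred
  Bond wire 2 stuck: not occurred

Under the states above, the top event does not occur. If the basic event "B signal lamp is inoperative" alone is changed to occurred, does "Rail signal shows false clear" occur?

Counterfactual: set "B signal lamp is inoperative" to occurred.
Interlocking logic down [OR]: B signal lamp is inoperative=occurs, Bond wire offline=not → at least one input occurs → occurs.
Detection branch inoperative [OR]: Track relay faulted=occurs, Reserve interlocking CPU lost=not, Insulated joint degraded=occurs, Left cable is inoperative=not → at least one input occurs → occurs.
Track circuit unavailable [AND]: Interlocking logic down=occurs, Vital relay is out=occurs, Detection branch inoperative=occurs, Forward axle counter malfunctions=occurs → all inputs occur → occurs.
Vital path down [OR]: B signal lamp 2 stuck=not, Bond wire 2 stuck=not, Emergency vital relay 2 trips=not, Inboard track relay 2 malfunctions=occurs → at least one input occurs → occurs.
Signal drive lost [AND]: #3 power supply lost=occurs, #3 lamp driver is down=occurs, Vital path down=occurs → all inputs occur → occurs.
Rail signal shows false clear [AND]: Track circuit unavailable=occurs, Signal drive lost=occurs → all inputs occur → occurs.

Yes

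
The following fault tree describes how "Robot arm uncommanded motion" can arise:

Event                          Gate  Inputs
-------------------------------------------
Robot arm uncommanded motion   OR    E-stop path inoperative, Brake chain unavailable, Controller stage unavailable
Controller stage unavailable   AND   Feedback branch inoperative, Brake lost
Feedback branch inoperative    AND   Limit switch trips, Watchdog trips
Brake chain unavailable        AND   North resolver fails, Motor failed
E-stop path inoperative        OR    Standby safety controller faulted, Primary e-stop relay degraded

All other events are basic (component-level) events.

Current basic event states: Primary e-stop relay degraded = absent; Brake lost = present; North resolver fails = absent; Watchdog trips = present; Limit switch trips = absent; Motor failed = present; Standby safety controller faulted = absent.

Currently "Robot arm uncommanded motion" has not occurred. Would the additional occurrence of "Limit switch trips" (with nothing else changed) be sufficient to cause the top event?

Yes

Counterfactual: set "Limit switch trips" to occurred.
E-stop path inoperative [OR]: Standby safety controller faulted=not, Primary e-stop relay degraded=not → no input occurs → does not occur.
Brake chain unavailable [AND]: North resolver fails=not, Motor failed=occurs → not all inputs occur → does not occur.
Feedback branch inoperative [AND]: Limit switch trips=occurs, Watchdog trips=occurs → all inputs occur → occurs.
Controller stage unavailable [AND]: Feedback branch inoperative=occurs, Brake lost=occurs → all inputs occur → occurs.
Robot arm uncommanded motion [OR]: E-stop path inoperative=not, Brake chain unavailable=not, Controller stage unavailable=occurs → at least one input occurs → occurs.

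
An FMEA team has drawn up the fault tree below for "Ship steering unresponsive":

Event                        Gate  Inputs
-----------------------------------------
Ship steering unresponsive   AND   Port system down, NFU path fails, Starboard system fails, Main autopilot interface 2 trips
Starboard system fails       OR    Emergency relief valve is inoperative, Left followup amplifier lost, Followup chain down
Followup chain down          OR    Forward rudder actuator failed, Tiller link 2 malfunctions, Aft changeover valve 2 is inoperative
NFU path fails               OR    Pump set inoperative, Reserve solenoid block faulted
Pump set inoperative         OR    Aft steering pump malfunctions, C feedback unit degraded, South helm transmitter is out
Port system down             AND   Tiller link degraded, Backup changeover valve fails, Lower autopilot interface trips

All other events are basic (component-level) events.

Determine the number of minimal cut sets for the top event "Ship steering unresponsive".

Port system down [AND]: one cut set from each child combined → 1 × 1 × 1 = 1 cut set(s).
Pump set inoperative [OR]: union of children's cut sets → 3 cut set(s).
NFU path fails [OR]: union of children's cut sets → 4 cut set(s).
Followup chain down [OR]: union of children's cut sets → 3 cut set(s).
Starboard system fails [OR]: union of children's cut sets → 5 cut set(s).
Ship steering unresponsive [AND]: one cut set from each child combined → 1 × 4 × 5 × 1 = 20 cut set(s).

20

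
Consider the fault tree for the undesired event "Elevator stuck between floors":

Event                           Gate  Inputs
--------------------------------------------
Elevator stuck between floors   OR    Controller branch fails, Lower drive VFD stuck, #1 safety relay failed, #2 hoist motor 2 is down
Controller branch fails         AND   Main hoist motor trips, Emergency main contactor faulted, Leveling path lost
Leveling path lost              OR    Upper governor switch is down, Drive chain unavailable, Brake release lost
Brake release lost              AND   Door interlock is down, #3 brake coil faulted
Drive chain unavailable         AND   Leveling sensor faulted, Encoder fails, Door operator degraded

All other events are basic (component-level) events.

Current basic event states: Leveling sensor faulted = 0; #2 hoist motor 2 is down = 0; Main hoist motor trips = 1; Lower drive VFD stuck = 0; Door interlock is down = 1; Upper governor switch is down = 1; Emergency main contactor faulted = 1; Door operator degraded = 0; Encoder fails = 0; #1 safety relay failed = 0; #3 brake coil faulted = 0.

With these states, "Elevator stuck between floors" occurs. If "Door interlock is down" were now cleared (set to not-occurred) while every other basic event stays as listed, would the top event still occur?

Yes

Counterfactual: set "Door interlock is down" to not occurred.
Drive chain unavailable [AND]: Leveling sensor faulted=not, Encoder fails=not, Door operator degraded=not → not all inputs occur → does not occur.
Brake release lost [AND]: Door interlock is down=not, #3 brake coil faulted=not → not all inputs occur → does not occur.
Leveling path lost [OR]: Upper governor switch is down=occurs, Drive chain unavailable=not, Brake release lost=not → at least one input occurs → occurs.
Controller branch fails [AND]: Main hoist motor trips=occurs, Emergency main contactor faulted=occurs, Leveling path lost=occurs → all inputs occur → occurs.
Elevator stuck between floors [OR]: Controller branch fails=occurs, Lower drive VFD stuck=not, #1 safety relay failed=not, #2 hoist motor 2 is down=not → at least one input occurs → occurs.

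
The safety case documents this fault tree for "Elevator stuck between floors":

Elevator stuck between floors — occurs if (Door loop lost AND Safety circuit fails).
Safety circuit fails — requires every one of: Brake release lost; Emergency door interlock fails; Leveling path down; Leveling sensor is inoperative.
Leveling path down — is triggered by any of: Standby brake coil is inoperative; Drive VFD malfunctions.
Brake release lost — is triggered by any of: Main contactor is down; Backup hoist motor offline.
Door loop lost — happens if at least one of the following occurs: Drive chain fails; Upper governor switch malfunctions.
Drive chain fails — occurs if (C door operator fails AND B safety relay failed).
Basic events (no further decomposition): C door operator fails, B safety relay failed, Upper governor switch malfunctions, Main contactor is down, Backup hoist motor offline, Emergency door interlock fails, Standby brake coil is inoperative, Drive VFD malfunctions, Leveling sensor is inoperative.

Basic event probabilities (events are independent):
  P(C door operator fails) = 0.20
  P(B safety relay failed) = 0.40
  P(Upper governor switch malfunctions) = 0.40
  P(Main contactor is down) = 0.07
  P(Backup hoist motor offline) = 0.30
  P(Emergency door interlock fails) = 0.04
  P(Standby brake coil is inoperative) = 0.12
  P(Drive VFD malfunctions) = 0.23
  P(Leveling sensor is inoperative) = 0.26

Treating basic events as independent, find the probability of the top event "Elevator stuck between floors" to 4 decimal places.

P(Drive chain fails) [AND] = 0.20 × 0.40 = 0.080000
P(Door loop lost) [OR] = 1 − (1−0.080000) × (1−0.40) = 0.448000
P(Brake release lost) [OR] = 1 − (1−0.07) × (1−0.30) = 0.349000
P(Leveling path down) [OR] = 1 − (1−0.12) × (1−0.23) = 0.322400
P(Safety circuit fails) [AND] = 0.349000 × 0.04 × 0.322400 × 0.26 = 0.001170
P(Elevator stuck between floors) [AND] = 0.448000 × 0.001170 = 0.000524
Rounded to 4 decimal places: P(Elevator stuck between floors) ≈ 0.0005.

0.0005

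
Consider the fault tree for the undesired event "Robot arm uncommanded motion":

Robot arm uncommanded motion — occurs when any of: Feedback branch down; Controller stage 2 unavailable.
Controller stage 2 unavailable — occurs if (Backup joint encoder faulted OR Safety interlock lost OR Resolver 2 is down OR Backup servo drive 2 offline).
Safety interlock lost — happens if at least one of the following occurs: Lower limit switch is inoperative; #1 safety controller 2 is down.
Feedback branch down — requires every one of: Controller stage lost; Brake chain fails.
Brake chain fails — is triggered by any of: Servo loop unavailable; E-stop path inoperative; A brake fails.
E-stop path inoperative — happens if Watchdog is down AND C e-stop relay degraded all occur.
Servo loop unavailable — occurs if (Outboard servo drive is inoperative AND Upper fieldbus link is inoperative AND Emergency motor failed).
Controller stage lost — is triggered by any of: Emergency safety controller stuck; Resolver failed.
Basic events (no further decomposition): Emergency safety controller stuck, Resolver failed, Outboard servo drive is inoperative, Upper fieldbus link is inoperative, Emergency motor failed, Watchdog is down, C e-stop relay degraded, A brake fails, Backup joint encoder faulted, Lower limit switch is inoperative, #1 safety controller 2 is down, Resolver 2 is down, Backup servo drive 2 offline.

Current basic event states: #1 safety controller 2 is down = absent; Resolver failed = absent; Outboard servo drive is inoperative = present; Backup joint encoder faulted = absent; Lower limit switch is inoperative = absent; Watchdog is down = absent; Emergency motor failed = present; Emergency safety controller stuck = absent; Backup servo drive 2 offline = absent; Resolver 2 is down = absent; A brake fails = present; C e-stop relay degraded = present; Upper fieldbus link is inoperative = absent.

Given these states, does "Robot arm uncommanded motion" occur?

Controller stage lost [OR]: Emergency safety controller stuck=not, Resolver failed=not → no input occurs → does not occur.
Servo loop unavailable [AND]: Outboard servo drive is inoperative=occurs, Upper fieldbus link is inoperative=not, Emergency motor failed=occurs → not all inputs occur → does not occur.
E-stop path inoperative [AND]: Watchdog is down=not, C e-stop relay degraded=occurs → not all inputs occur → does not occur.
Brake chain fails [OR]: Servo loop unavailable=not, E-stop path inoperative=not, A brake fails=occurs → at least one input occurs → occurs.
Feedback branch down [AND]: Controller stage lost=not, Brake chain fails=occurs → not all inputs occur → does not occur.
Safety interlock lost [OR]: Lower limit switch is inoperative=not, #1 safety controller 2 is down=not → no input occurs → does not occur.
Controller stage 2 unavailable [OR]: Backup joint encoder faulted=not, Safety interlock lost=not, Resolver 2 is down=not, Backup servo drive 2 offline=not → no input occurs → does not occur.
Robot arm uncommanded motion [OR]: Feedback branch down=not, Controller stage 2 unavailable=not → no input occurs → does not occur.

No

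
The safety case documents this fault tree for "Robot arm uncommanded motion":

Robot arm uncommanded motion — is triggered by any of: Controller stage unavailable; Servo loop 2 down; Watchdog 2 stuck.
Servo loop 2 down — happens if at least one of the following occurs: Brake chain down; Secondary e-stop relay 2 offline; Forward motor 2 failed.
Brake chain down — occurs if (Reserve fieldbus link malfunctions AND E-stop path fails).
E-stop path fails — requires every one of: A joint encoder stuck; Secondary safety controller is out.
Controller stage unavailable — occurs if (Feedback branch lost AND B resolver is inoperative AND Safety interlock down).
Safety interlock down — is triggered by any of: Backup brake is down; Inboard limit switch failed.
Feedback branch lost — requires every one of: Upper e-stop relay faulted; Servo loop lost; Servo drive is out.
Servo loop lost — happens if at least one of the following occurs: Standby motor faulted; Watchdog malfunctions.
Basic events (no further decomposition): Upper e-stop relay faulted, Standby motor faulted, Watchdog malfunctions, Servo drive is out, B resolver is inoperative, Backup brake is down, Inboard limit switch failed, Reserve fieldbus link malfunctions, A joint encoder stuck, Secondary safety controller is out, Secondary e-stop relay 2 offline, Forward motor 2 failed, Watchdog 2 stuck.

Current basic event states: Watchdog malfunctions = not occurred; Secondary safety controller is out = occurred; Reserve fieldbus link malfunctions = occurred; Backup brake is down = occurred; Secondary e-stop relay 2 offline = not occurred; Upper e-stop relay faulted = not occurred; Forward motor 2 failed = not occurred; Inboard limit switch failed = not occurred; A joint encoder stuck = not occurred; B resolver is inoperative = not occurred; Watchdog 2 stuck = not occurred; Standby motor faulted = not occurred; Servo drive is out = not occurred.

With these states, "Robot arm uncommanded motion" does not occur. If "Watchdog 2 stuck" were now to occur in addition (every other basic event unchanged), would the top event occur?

Counterfactual: set "Watchdog 2 stuck" to occurred.
Servo loop lost [OR]: Standby motor faulted=not, Watchdog malfunctions=not → no input occurs → does not occur.
Feedback branch lost [AND]: Upper e-stop relay faulted=not, Servo loop lost=not, Servo drive is out=not → not all inputs occur → does not occur.
Safety interlock down [OR]: Backup brake is down=occurs, Inboard limit switch failed=not → at least one input occurs → occurs.
Controller stage unavailable [AND]: Feedback branch lost=not, B resolver is inoperative=not, Safety interlock down=occurs → not all inputs occur → does not occur.
E-stop path fails [AND]: A joint encoder stuck=not, Secondary safety controller is out=occurs → not all inputs occur → does not occur.
Brake chain down [AND]: Reserve fieldbus link malfunctions=occurs, E-stop path fails=not → not all inputs occur → does not occur.
Servo loop 2 down [OR]: Brake chain down=not, Secondary e-stop relay 2 offline=not, Forward motor 2 failed=not → no input occurs → does not occur.
Robot arm uncommanded motion [OR]: Controller stage unavailable=not, Servo loop 2 down=not, Watchdog 2 stuck=occurs → at least one input occurs → occurs.

Yes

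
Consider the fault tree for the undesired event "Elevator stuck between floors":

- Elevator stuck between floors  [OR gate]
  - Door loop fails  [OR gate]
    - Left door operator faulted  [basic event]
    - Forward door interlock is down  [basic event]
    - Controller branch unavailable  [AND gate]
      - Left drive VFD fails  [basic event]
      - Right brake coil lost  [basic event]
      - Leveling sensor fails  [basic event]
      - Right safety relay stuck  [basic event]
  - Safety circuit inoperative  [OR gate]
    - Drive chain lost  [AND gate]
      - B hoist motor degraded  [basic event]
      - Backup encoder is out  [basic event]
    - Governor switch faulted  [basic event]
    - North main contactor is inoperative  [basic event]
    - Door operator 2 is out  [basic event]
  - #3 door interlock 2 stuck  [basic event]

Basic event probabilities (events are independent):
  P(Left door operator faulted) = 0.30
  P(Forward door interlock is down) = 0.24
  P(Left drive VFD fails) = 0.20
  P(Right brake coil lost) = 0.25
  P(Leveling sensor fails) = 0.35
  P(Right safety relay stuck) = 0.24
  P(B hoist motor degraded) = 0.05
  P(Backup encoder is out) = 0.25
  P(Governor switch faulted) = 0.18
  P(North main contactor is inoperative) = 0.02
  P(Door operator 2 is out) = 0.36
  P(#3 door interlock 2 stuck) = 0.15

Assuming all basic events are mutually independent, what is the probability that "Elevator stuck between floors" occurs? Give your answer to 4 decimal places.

0.7713

P(Controller branch unavailable) [AND] = 0.20 × 0.25 × 0.35 × 0.24 = 0.004200
P(Door loop fails) [OR] = 1 − (1−0.30) × (1−0.24) × (1−0.004200) = 0.470234
P(Drive chain lost) [AND] = 0.05 × 0.25 = 0.012500
P(Safety circuit inoperative) [OR] = 1 − (1−0.012500) × (1−0.18) × (1−0.02) × (1−0.36) = 0.492125
P(Elevator stuck between floors) [OR] = 1 − (1−0.470234) × (1−0.492125) × (1−0.15) = 0.771303
Rounded to 4 decimal places: P(Elevator stuck between floors) ≈ 0.7713.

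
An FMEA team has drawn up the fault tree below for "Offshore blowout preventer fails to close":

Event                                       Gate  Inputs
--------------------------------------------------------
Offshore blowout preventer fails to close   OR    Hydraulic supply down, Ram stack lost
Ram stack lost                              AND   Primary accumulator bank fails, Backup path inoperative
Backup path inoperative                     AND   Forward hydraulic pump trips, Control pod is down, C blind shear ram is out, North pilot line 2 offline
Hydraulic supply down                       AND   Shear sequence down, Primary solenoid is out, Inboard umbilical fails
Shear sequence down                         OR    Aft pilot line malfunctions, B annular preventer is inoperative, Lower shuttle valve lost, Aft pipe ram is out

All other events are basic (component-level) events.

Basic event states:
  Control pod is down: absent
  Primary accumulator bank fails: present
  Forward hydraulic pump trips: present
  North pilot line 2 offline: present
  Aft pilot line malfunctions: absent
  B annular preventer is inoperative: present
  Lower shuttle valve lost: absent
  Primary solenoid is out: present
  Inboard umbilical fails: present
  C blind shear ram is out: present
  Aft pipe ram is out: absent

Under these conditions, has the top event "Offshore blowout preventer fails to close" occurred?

Yes

Shear sequence down [OR]: Aft pilot line malfunctions=not, B annular preventer is inoperative=occurs, Lower shuttle valve lost=not, Aft pipe ram is out=not → at least one input occurs → occurs.
Hydraulic supply down [AND]: Shear sequence down=occurs, Primary solenoid is out=occurs, Inboard umbilical fails=occurs → all inputs occur → occurs.
Backup path inoperative [AND]: Forward hydraulic pump trips=occurs, Control pod is down=not, C blind shear ram is out=occurs, North pilot line 2 offline=occurs → not all inputs occur → does not occur.
Ram stack lost [AND]: Primary accumulator bank fails=occurs, Backup path inoperative=not → not all inputs occur → does not occur.
Offshore blowout preventer fails to close [OR]: Hydraulic supply down=occurs, Ram stack lost=not → at least one input occurs → occurs.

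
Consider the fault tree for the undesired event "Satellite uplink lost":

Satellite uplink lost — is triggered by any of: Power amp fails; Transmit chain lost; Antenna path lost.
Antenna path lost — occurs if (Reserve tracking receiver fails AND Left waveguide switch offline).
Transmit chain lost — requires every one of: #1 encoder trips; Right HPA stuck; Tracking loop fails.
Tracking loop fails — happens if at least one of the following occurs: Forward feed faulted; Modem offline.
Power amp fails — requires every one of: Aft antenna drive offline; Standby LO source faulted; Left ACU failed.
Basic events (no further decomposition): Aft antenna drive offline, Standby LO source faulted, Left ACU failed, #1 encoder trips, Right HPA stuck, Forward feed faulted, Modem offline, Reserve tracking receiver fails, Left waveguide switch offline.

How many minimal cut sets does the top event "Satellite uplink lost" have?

Power amp fails [AND]: one cut set from each child combined → 1 × 1 × 1 = 1 cut set(s).
Tracking loop fails [OR]: union of children's cut sets → 2 cut set(s).
Transmit chain lost [AND]: one cut set from each child combined → 1 × 1 × 2 = 2 cut set(s).
Antenna path lost [AND]: one cut set from each child combined → 1 × 1 = 1 cut set(s).
Satellite uplink lost [OR]: union of children's cut sets → 4 cut set(s).
Minimal cut sets: {Aft antenna drive offline, Left ACU failed, Standby LO source faulted}; {#1 encoder trips, Forward feed faulted, Right HPA stuck}; {#1 encoder trips, Modem offline, Right HPA stuck}; {Left waveguide switch offline, Reserve tracking receiver fails}.

4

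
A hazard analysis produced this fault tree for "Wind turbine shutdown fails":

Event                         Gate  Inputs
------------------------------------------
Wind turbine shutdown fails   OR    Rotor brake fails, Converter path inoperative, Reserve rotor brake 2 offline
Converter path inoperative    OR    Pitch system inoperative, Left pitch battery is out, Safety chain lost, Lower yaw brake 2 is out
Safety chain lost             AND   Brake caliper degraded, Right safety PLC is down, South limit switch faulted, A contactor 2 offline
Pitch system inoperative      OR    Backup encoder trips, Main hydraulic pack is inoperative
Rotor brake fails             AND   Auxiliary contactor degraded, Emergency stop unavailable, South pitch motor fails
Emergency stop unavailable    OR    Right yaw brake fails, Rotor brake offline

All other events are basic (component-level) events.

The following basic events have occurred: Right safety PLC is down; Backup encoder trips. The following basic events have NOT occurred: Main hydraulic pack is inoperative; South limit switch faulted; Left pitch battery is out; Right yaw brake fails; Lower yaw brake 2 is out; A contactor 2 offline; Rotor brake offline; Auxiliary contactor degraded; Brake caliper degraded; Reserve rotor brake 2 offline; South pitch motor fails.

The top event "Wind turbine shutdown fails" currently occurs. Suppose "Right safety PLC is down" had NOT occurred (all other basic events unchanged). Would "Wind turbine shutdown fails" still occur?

Counterfactual: set "Right safety PLC is down" to not occurred.
Emergency stop unavailable [OR]: Right yaw brake fails=not, Rotor brake offline=not → no input occurs → does not occur.
Rotor brake fails [AND]: Auxiliary contactor degraded=not, Emergency stop unavailable=not, South pitch motor fails=not → not all inputs occur → does not occur.
Pitch system inoperative [OR]: Backup encoder trips=occurs, Main hydraulic pack is inoperative=not → at least one input occurs → occurs.
Safety chain lost [AND]: Brake caliper degraded=not, Right safety PLC is down=not, South limit switch faulted=not, A contactor 2 offline=not → not all inputs occur → does not occur.
Converter path inoperative [OR]: Pitch system inoperative=occurs, Left pitch battery is out=not, Safety chain lost=not, Lower yaw brake 2 is out=not → at least one input occurs → occurs.
Wind turbine shutdown fails [OR]: Rotor brake fails=not, Converter path inoperative=occurs, Reserve rotor brake 2 offline=not → at least one input occurs → occurs.

Yes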